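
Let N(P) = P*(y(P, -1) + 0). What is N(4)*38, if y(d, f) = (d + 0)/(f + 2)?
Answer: 608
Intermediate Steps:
y(d, f) = d/(2 + f)
N(P) = P² (N(P) = P*(P/(2 - 1) + 0) = P*(P/1 + 0) = P*(P*1 + 0) = P*(P + 0) = P*P = P²)
N(4)*38 = 4²*38 = 16*38 = 608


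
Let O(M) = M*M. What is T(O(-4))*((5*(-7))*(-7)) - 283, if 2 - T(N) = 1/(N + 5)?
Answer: 586/3 ≈ 195.33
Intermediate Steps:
O(M) = M²
T(N) = 2 - 1/(5 + N) (T(N) = 2 - 1/(N + 5) = 2 - 1/(5 + N))
T(O(-4))*((5*(-7))*(-7)) - 283 = ((9 + 2*(-4)²)/(5 + (-4)²))*((5*(-7))*(-7)) - 283 = ((9 + 2*16)/(5 + 16))*(-35*(-7)) - 283 = ((9 + 32)/21)*245 - 283 = ((1/21)*41)*245 - 283 = (41/21)*245 - 283 = 1435/3 - 283 = 586/3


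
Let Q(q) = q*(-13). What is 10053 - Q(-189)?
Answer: 7596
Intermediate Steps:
Q(q) = -13*q
10053 - Q(-189) = 10053 - (-13)*(-189) = 10053 - 1*2457 = 10053 - 2457 = 7596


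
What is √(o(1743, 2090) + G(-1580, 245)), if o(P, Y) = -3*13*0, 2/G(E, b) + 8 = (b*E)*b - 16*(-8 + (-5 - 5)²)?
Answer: I*√47420490/47420490 ≈ 0.00014522*I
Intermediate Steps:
G(E, b) = 2/(-1480 + E*b²) (G(E, b) = 2/(-8 + ((b*E)*b - 16*(-8 + (-5 - 5)²))) = 2/(-8 + ((E*b)*b - 16*(-8 + (-10)²))) = 2/(-8 + (E*b² - 16*(-8 + 100))) = 2/(-8 + (E*b² - 16*92)) = 2/(-8 + (E*b² - 1472)) = 2/(-8 + (-1472 + E*b²)) = 2/(-1480 + E*b²))
o(P, Y) = 0 (o(P, Y) = -39*0 = 0)
√(o(1743, 2090) + G(-1580, 245)) = √(0 + 2/(-1480 - 1580*245²)) = √(0 + 2/(-1480 - 1580*60025)) = √(0 + 2/(-1480 - 94839500)) = √(0 + 2/(-94840980)) = √(0 + 2*(-1/94840980)) = √(0 - 1/47420490) = √(-1/47420490) = I*√47420490/47420490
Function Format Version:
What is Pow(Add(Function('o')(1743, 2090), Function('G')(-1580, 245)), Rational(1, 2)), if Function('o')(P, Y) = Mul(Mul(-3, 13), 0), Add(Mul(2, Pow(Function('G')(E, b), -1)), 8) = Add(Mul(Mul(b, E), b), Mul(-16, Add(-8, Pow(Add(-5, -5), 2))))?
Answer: Mul(Rational(1, 47420490), I, Pow(47420490, Rational(1, 2))) ≈ Mul(0.00014522, I)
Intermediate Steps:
Function('G')(E, b) = Mul(2, Pow(Add(-1480, Mul(E, Pow(b, 2))), -1)) (Function('G')(E, b) = Mul(2, Pow(Add(-8, Add(Mul(Mul(b, E), b), Mul(-16, Add(-8, Pow(Add(-5, -5), 2))))), -1)) = Mul(2, Pow(Add(-8, Add(Mul(Mul(E, b), b), Mul(-16, Add(-8, Pow(-10, 2))))), -1)) = Mul(2, Pow(Add(-8, Add(Mul(E, Pow(b, 2)), Mul(-16, Add(-8, 100)))), -1)) = Mul(2, Pow(Add(-8, Add(Mul(E, Pow(b, 2)), Mul(-16, 92))), -1)) = Mul(2, Pow(Add(-8, Add(Mul(E, Pow(b, 2)), -1472)), -1)) = Mul(2, Pow(Add(-8, Add(-1472, Mul(E, Pow(b, 2)))), -1)) = Mul(2, Pow(Add(-1480, Mul(E, Pow(b, 2))), -1)))
Function('o')(P, Y) = 0 (Function('o')(P, Y) = Mul(-39, 0) = 0)
Pow(Add(Function('o')(1743, 2090), Function('G')(-1580, 245)), Rational(1, 2)) = Pow(Add(0, Mul(2, Pow(Add(-1480, Mul(-1580, Pow(245, 2))), -1))), Rational(1, 2)) = Pow(Add(0, Mul(2, Pow(Add(-1480, Mul(-1580, 60025)), -1))), Rational(1, 2)) = Pow(Add(0, Mul(2, Pow(Add(-1480, -94839500), -1))), Rational(1, 2)) = Pow(Add(0, Mul(2, Pow(-94840980, -1))), Rational(1, 2)) = Pow(Add(0, Mul(2, Rational(-1, 94840980))), Rational(1, 2)) = Pow(Add(0, Rational(-1, 47420490)), Rational(1, 2)) = Pow(Rational(-1, 47420490), Rational(1, 2)) = Mul(Rational(1, 47420490), I, Pow(47420490, Rational(1, 2)))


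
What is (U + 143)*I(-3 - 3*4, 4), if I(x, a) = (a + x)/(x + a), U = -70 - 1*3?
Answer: 70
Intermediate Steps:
U = -73 (U = -70 - 3 = -73)
I(x, a) = 1 (I(x, a) = (a + x)/(a + x) = 1)
(U + 143)*I(-3 - 3*4, 4) = (-73 + 143)*1 = 70*1 = 70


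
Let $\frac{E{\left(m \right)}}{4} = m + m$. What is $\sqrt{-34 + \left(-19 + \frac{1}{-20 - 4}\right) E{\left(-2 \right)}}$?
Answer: $\frac{2 \sqrt{609}}{3} \approx 16.452$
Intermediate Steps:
$E{\left(m \right)} = 8 m$ ($E{\left(m \right)} = 4 \left(m + m\right) = 4 \cdot 2 m = 8 m$)
$\sqrt{-34 + \left(-19 + \frac{1}{-20 - 4}\right) E{\left(-2 \right)}} = \sqrt{-34 + \left(-19 + \frac{1}{-20 - 4}\right) 8 \left(-2\right)} = \sqrt{-34 + \left(-19 + \frac{1}{-24}\right) \left(-16\right)} = \sqrt{-34 + \left(-19 - \frac{1}{24}\right) \left(-16\right)} = \sqrt{-34 - - \frac{914}{3}} = \sqrt{-34 + \frac{914}{3}} = \sqrt{\frac{812}{3}} = \frac{2 \sqrt{609}}{3}$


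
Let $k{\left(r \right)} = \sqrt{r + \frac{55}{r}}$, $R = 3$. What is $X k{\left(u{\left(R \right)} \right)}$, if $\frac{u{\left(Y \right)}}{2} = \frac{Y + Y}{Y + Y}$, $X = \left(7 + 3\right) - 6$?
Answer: $2 \sqrt{118} \approx 21.726$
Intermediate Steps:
$X = 4$ ($X = 10 - 6 = 4$)
$u{\left(Y \right)} = 2$ ($u{\left(Y \right)} = 2 \frac{Y + Y}{Y + Y} = 2 \frac{2 Y}{2 Y} = 2 \cdot 2 Y \frac{1}{2 Y} = 2 \cdot 1 = 2$)
$X k{\left(u{\left(R \right)} \right)} = 4 \sqrt{2 + \frac{55}{2}} = 4 \sqrt{\frac{59}{2}} = 4 \frac{\sqrt{118}}{2} = 2 \sqrt{118}$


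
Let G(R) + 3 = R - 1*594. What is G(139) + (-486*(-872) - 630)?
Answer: 422704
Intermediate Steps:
G(R) = -597 + R (G(R) = -3 + (R - 1*594) = -3 + (R - 594) = -3 + (-594 + R) = -597 + R)
G(139) + (-486*(-872) - 630) = (-597 + 139) + (-486*(-872) - 630) = -458 + (423792 - 630) = -458 + 423162 = 422704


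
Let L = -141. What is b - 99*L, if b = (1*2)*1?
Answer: 13961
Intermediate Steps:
b = 2 (b = 2*1 = 2)
b - 99*L = 2 - 99*(-141) = 2 + 13959 = 13961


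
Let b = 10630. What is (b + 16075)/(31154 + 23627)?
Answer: 26705/54781 ≈ 0.48749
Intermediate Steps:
(b + 16075)/(31154 + 23627) = (10630 + 16075)/(31154 + 23627) = 26705/54781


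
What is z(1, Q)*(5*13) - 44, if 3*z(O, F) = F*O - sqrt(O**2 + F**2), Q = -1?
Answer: -197/3 - 65*sqrt(2)/3 ≈ -96.308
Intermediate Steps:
z(O, F) = -sqrt(F**2 + O**2)/3 + F*O/3 (z(O, F) = (F*O - sqrt(O**2 + F**2))/3 = (F*O - sqrt(F**2 + O**2))/3 = (-sqrt(F**2 + O**2) + F*O)/3 = -sqrt(F**2 + O**2)/3 + F*O/3)
z(1, Q)*(5*13) - 44 = (-sqrt((-1)**2 + 1**2)/3 + (1/3)*(-1)*1)*(5*13) - 44 = (-sqrt(1 + 1)/3 - 1/3)*65 - 44 = (-sqrt(2)/3 - 1/3)*65 - 44 = (-1/3 - sqrt(2)/3)*65 - 44 = (-65/3 - 65*sqrt(2)/3) - 44 = -197/3 - 65*sqrt(2)/3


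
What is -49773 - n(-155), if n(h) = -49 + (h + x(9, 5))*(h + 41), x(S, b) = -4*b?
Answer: -69674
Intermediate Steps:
n(h) = -49 + (-20 + h)*(41 + h) (n(h) = -49 + (h - 4*5)*(h + 41) = -49 + (h - 20)*(41 + h) = -49 + (-20 + h)*(41 + h))
-49773 - n(-155) = -49773 - (-869 + (-155)² + 21*(-155)) = -49773 - (-869 + 24025 - 3255) = -49773 - 1*19901 = -49773 - 19901 = -69674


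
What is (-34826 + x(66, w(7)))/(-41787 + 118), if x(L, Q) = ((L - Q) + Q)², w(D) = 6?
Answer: 30470/41669 ≈ 0.73124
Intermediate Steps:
x(L, Q) = L²
(-34826 + x(66, w(7)))/(-41787 + 118) = (-34826 + 66²)/(-41787 + 118) = (-34826 + 4356)/(-41669) = -30470*(-1/41669) = 30470/41669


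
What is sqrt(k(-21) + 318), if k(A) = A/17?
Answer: sqrt(91545)/17 ≈ 17.798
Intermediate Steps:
k(A) = A/17 (k(A) = A*(1/17) = A/17)
sqrt(k(-21) + 318) = sqrt((1/17)*(-21) + 318) = sqrt(-21/17 + 318) = sqrt(5385/17) = sqrt(91545)/17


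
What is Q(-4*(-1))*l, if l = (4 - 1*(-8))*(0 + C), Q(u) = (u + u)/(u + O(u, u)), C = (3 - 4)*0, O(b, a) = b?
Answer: 0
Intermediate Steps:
C = 0 (C = -1*0 = 0)
Q(u) = 1 (Q(u) = (u + u)/(u + u) = (2*u)/((2*u)) = (2*u)*(1/(2*u)) = 1)
l = 0 (l = (4 - 1*(-8))*(0 + 0) = (4 + 8)*0 = 12*0 = 0)
Q(-4*(-1))*l = 1*0 = 0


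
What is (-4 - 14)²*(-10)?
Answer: -3240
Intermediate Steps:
(-4 - 14)²*(-10) = (-18)²*(-10) = 324*(-10) = -3240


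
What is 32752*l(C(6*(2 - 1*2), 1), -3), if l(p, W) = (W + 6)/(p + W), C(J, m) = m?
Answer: -49128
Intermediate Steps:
l(p, W) = (6 + W)/(W + p)
32752*l(C(6*(2 - 1*2), 1), -3) = 32752*((6 - 3)/(-3 + 1)) = 32752*(3/(-2)) = 32752*(-1/2*3) = 32752*(-3/2) = -49128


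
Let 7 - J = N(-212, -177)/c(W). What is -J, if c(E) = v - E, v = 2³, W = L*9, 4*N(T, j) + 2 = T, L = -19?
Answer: -2613/358 ≈ -7.2989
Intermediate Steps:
N(T, j) = -½ + T/4
W = -171 (W = -19*9 = -171)
v = 8
c(E) = 8 - E
J = 2613/358 (J = 7 - (-½ + (¼)*(-212))/(8 - 1*(-171)) = 7 - (-½ - 53)/(8 + 171) = 7 - (-107)/(2*179) = 7 - 1*(-107/358) = 7 + 107/358 = 2613/358 ≈ 7.2989)
-J = -1*2613/358 = -2613/358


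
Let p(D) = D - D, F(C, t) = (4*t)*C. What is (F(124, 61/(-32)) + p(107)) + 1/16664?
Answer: -15755811/16664 ≈ -945.50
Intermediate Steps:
F(C, t) = 4*C*t
p(D) = 0
(F(124, 61/(-32)) + p(107)) + 1/16664 = (4*124*(61/(-32)) + 0) + 1/16664 = (4*124*(61*(-1/32)) + 0) + 1/16664 = (4*124*(-61/32) + 0) + 1/16664 = (-1891/2 + 0) + 1/16664 = -1891/2 + 1/16664 = -15755811/16664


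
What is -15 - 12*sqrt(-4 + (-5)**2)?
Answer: -15 - 12*sqrt(21) ≈ -69.991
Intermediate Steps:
-15 - 12*sqrt(-4 + (-5)**2) = -15 - 12*sqrt(-4 + 25) = -15 - 12*sqrt(21)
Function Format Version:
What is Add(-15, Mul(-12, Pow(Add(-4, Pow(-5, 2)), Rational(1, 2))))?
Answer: Add(-15, Mul(-12, Pow(21, Rational(1, 2)))) ≈ -69.991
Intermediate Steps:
Add(-15, Mul(-12, Pow(Add(-4, Pow(-5, 2)), Rational(1, 2)))) = Add(-15, Mul(-12, Pow(Add(-4, 25), Rational(1, 2)))) = Add(-15, Mul(-12, Pow(21, Rational(1, 2))))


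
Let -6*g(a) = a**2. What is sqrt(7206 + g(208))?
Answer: I*sqrt(42)/3 ≈ 2.1602*I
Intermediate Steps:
g(a) = -a**2/6
sqrt(7206 + g(208)) = sqrt(7206 - 1/6*208**2) = sqrt(7206 - 1/6*43264) = sqrt(7206 - 21632/3) = sqrt(-14/3) = I*sqrt(42)/3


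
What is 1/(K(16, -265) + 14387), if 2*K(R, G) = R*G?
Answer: 1/12267 ≈ 8.1519e-5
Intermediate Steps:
K(R, G) = G*R/2 (K(R, G) = (R*G)/2 = (G*R)/2 = G*R/2)
1/(K(16, -265) + 14387) = 1/((½)*(-265)*16 + 14387) = 1/(-2120 + 14387) = 1/12267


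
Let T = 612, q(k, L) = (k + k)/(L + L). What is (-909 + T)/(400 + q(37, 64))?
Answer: -19008/25637 ≈ -0.74143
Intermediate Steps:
q(k, L) = k/L (q(k, L) = (2*k)/((2*L)) = (2*k)*(1/(2*L)) = k/L)
(-909 + T)/(400 + q(37, 64)) = (-909 + 612)/(400 + 37/64) = -297/(400 + 37*(1/64)) = -297/(400 + 37/64) = -297/25637/64 = -297*64/25637 = -19008/25637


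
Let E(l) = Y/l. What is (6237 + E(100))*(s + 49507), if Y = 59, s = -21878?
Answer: 17233837411/100 ≈ 1.7234e+8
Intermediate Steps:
E(l) = 59/l
(6237 + E(100))*(s + 49507) = (6237 + 59/100)*(-21878 + 49507) = (6237 + 59*(1/100))*27629 = (6237 + 59/100)*27629 = (623759/100)*27629 = 17233837411/100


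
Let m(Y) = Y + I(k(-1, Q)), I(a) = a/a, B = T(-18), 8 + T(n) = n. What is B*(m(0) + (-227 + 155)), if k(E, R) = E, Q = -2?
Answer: 1846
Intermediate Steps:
T(n) = -8 + n
B = -26 (B = -8 - 18 = -26)
I(a) = 1
m(Y) = 1 + Y (m(Y) = Y + 1 = 1 + Y)
B*(m(0) + (-227 + 155)) = -26*((1 + 0) + (-227 + 155)) = -26*(1 - 72) = -26*(-71) = 1846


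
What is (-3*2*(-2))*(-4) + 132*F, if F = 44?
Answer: 5760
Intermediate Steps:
(-3*2*(-2))*(-4) + 132*F = (-3*2*(-2))*(-4) + 132*44 = -6*(-2)*(-4) + 5808 = 12*(-4) + 5808 = -48 + 5808 = 5760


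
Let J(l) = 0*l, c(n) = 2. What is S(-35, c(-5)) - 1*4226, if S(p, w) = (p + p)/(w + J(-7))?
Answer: -4261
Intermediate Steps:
J(l) = 0
S(p, w) = 2*p/w (S(p, w) = (p + p)/(w + 0) = (2*p)/w = 2*p/w)
S(-35, c(-5)) - 1*4226 = 2*(-35)/2 - 1*4226 = 2*(-35)*(½) - 4226 = -35 - 4226 = -4261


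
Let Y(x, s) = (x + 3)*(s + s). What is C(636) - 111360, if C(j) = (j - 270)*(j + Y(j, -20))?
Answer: -9233544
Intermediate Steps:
Y(x, s) = 2*s*(3 + x) (Y(x, s) = (3 + x)*(2*s) = 2*s*(3 + x))
C(j) = (-270 + j)*(-120 - 39*j) (C(j) = (j - 270)*(j + 2*(-20)*(3 + j)) = (-270 + j)*(j + (-120 - 40*j)) = (-270 + j)*(-120 - 39*j))
C(636) - 111360 = (32400 - 39*636² + 10410*636) - 111360 = (32400 - 39*404496 + 6620760) - 111360 = (32400 - 15775344 + 6620760) - 111360 = -9122184 - 111360 = -9233544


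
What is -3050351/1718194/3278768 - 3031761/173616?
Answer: -355825136000078961/20376584729556064 ≈ -17.462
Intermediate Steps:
-3050351/1718194/3278768 - 3031761/173616 = -3050351*1/1718194*(1/3278768) - 3031761*1/173616 = -3050351/1718194*1/3278768 - 1010587/57872 = -3050351/5633559504992 - 1010587/57872 = -355825136000078961/20376584729556064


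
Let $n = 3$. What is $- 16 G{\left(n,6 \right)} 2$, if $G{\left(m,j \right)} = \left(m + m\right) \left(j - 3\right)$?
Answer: $-576$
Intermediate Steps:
$G{\left(m,j \right)} = 2 m \left(-3 + j\right)$
$- 16 G{\left(n,6 \right)} 2 = - 16 \cdot 2 \cdot 3 \left(-3 + 6\right) 2 = - 16 \cdot 2 \cdot 3 \cdot 3 \cdot 2 = \left(-16\right) 18 \cdot 2 = \left(-288\right) 2 = -576$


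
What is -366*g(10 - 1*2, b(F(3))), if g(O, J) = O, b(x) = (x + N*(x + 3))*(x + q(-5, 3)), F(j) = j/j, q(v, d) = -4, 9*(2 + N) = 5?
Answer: -2928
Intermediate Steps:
N = -13/9 (N = -2 + (1/9)*5 = -2 + 5/9 = -13/9 ≈ -1.4444)
F(j) = 1
b(x) = (-4 + x)*(-13/3 - 4*x/9) (b(x) = (x - 13*(x + 3)/9)*(x - 4) = (x - 13*(3 + x)/9)*(-4 + x) = (x + (-13/3 - 13*x/9))*(-4 + x) = (-13/3 - 4*x/9)*(-4 + x) = (-4 + x)*(-13/3 - 4*x/9))
-366*g(10 - 1*2, b(F(3))) = -366*(10 - 1*2) = -366*(10 - 2) = -366*8 = -2928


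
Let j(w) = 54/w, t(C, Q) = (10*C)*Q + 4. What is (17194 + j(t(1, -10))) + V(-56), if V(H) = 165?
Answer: 277735/16 ≈ 17358.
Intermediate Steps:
t(C, Q) = 4 + 10*C*Q (t(C, Q) = 10*C*Q + 4 = 4 + 10*C*Q)
(17194 + j(t(1, -10))) + V(-56) = (17194 + 54/(4 + 10*1*(-10))) + 165 = (17194 + 54/(4 - 100)) + 165 = (17194 + 54/(-96)) + 165 = (17194 + 54*(-1/96)) + 165 = (17194 - 9/16) + 165 = 275095/16 + 165 = 277735/16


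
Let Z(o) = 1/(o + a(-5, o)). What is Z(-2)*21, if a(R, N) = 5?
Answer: 7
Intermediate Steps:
Z(o) = 1/(5 + o) (Z(o) = 1/(o + 5) = 1/(5 + o))
Z(-2)*21 = 21/(5 - 2) = 21/3 = (⅓)*21 = 7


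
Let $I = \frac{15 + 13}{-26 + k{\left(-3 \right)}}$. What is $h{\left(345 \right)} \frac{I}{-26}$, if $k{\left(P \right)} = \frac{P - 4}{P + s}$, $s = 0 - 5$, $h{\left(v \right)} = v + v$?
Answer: $\frac{25760}{871} \approx 29.575$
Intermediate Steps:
$h{\left(v \right)} = 2 v$
$s = -5$
$k{\left(P \right)} = \frac{-4 + P}{-5 + P}$ ($k{\left(P \right)} = \frac{P - 4}{P - 5} = \frac{-4 + P}{-5 + P}$)
$I = - \frac{224}{201}$ ($I = \frac{15 + 13}{-26 + \frac{-4 - 3}{-5 - 3}} = \frac{28}{-26 + \frac{1}{-8} \left(-7\right)} = \frac{28}{-26 - - \frac{7}{8}} = \frac{28}{-26 + \frac{7}{8}} = \frac{28}{- \frac{201}{8}} = 28 \left(- \frac{8}{201}\right) = - \frac{224}{201} \approx -1.1144$)
$h{\left(345 \right)} \frac{I}{-26} = 2 \cdot 345 \left(- \frac{224}{201 \left(-26\right)}\right) = 690 \left(\left(- \frac{224}{201}\right) \left(- \frac{1}{26}\right)\right) = 690 \cdot \frac{112}{2613} = \frac{25760}{871}$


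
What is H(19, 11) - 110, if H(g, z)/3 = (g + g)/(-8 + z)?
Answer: -72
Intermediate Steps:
H(g, z) = 6*g/(-8 + z) (H(g, z) = 3*((g + g)/(-8 + z)) = 3*((2*g)/(-8 + z)) = 3*(2*g/(-8 + z)) = 6*g/(-8 + z))
H(19, 11) - 110 = 6*19/(-8 + 11) - 110 = 6*19/3 - 110 = 6*19*(⅓) - 110 = 38 - 110 = -72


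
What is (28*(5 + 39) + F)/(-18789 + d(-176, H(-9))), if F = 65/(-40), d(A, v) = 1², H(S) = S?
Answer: -9843/150304 ≈ -0.065487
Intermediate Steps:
d(A, v) = 1
F = -13/8 (F = 65*(-1/40) = -13/8 ≈ -1.6250)
(28*(5 + 39) + F)/(-18789 + d(-176, H(-9))) = (28*(5 + 39) - 13/8)/(-18789 + 1) = (28*44 - 13/8)/(-18788) = (1232 - 13/8)*(-1/18788) = (9843/8)*(-1/18788) = -9843/150304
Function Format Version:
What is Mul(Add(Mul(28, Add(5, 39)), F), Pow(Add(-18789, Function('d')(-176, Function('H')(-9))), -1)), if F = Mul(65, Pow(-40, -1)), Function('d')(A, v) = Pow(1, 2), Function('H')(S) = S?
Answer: Rational(-9843, 150304) ≈ -0.065487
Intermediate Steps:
Function('d')(A, v) = 1
F = Rational(-13, 8) (F = Mul(65, Rational(-1, 40)) = Rational(-13, 8) ≈ -1.6250)
Mul(Add(Mul(28, Add(5, 39)), F), Pow(Add(-18789, Function('d')(-176, Function('H')(-9))), -1)) = Mul(Add(Mul(28, Add(5, 39)), Rational(-13, 8)), Pow(Add(-18789, 1), -1)) = Mul(Add(Mul(28, 44), Rational(-13, 8)), Pow(-18788, -1)) = Mul(Add(1232, Rational(-13, 8)), Rational(-1, 18788)) = Mul(Rational(9843, 8), Rational(-1, 18788)) = Rational(-9843, 150304)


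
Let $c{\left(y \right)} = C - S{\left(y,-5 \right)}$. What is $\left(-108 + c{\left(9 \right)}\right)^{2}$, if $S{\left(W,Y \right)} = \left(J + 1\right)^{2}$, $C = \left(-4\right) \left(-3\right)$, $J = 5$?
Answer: $17424$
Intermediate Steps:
$C = 12$
$S{\left(W,Y \right)} = 36$ ($S{\left(W,Y \right)} = \left(5 + 1\right)^{2} = 6^{2} = 36$)
$c{\left(y \right)} = -24$ ($c{\left(y \right)} = 12 - 36 = -24$)
$\left(-108 + c{\left(9 \right)}\right)^{2} = \left(-108 - 24\right)^{2} = \left(-132\right)^{2} = 17424$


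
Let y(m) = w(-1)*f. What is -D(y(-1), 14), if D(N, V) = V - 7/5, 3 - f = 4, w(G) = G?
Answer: -63/5 ≈ -12.600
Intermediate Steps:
f = -1 (f = 3 - 1*4 = 3 - 4 = -1)
y(m) = 1 (y(m) = -1*(-1) = 1)
D(N, V) = -7/5 + V (D(N, V) = V - 7/5 = -7/5 + V)
-D(y(-1), 14) = -(-7/5 + 14) = -1*63/5 = -63/5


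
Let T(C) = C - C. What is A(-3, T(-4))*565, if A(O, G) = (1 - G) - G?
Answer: 565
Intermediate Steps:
T(C) = 0
A(O, G) = 1 - 2*G
A(-3, T(-4))*565 = (1 - 2*0)*565 = (1 + 0)*565 = 1*565 = 565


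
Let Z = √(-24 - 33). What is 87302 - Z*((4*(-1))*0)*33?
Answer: 87302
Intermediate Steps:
Z = I*√57 (Z = √(-57) = I*√57 ≈ 7.5498*I)
87302 - Z*((4*(-1))*0)*33 = 87302 - (I*√57)*((4*(-1))*0)*33 = 87302 - (I*√57)*(-4*0)*33 = 87302 - (I*√57)*0*33 = 87302 - 0*33 = 87302 - 1*0 = 87302 + 0 = 87302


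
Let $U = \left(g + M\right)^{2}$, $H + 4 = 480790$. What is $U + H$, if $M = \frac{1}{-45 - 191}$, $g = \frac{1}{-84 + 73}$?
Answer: $\frac{3240120764785}{6739216} \approx 4.8079 \cdot 10^{5}$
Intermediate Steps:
$H = 480786$ ($H = -4 + 480790 = 480786$)
$g = - \frac{1}{11}$ ($g = \frac{1}{-11} = - \frac{1}{11} \approx -0.090909$)
$M = - \frac{1}{236}$ ($M = \frac{1}{-236} = - \frac{1}{236} \approx -0.0042373$)
$U = \frac{61009}{6739216}$ ($U = \left(- \frac{1}{11} - \frac{1}{236}\right)^{2} = \left(- \frac{247}{2596}\right)^{2} = \frac{61009}{6739216} \approx 0.0090528$)
$U + H = \frac{61009}{6739216} + 480786 = \frac{3240120764785}{6739216}$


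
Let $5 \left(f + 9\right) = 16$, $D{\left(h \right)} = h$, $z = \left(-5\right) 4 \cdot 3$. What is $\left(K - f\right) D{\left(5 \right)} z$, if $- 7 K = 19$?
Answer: $- \frac{6480}{7} \approx -925.71$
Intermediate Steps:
$z = -60$ ($z = \left(-20\right) 3 = -60$)
$K = - \frac{19}{7}$ ($K = \left(- \frac{1}{7}\right) 19 = - \frac{19}{7} \approx -2.7143$)
$f = - \frac{29}{5}$ ($f = -9 + \frac{1}{5} \cdot 16 = -9 + \frac{16}{5} = - \frac{29}{5} \approx -5.8$)
$\left(K - f\right) D{\left(5 \right)} z = \left(- \frac{19}{7} - - \frac{29}{5}\right) 5 \left(-60\right) = \left(- \frac{19}{7} + \frac{29}{5}\right) 5 \left(-60\right) = \frac{108}{35} \cdot 5 \left(-60\right) = \frac{108}{7} \left(-60\right) = - \frac{6480}{7}$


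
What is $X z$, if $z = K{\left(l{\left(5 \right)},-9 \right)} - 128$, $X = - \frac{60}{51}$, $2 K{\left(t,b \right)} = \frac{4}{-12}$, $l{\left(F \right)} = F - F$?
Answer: $\frac{7690}{51} \approx 150.78$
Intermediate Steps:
$l{\left(F \right)} = 0$
$K{\left(t,b \right)} = - \frac{1}{6}$ ($K{\left(t,b \right)} = \frac{4 \frac{1}{-12}}{2} = \frac{4 \left(- \frac{1}{12}\right)}{2} = \frac{1}{2} \left(- \frac{1}{3}\right) = - \frac{1}{6}$)
$X = - \frac{20}{17}$ ($X = \left(-60\right) \frac{1}{51} = - \frac{20}{17} \approx -1.1765$)
$z = - \frac{769}{6}$ ($z = - \frac{1}{6} - 128 = - \frac{769}{6} \approx -128.17$)
$X z = \left(- \frac{20}{17}\right) \left(- \frac{769}{6}\right) = \frac{7690}{51}$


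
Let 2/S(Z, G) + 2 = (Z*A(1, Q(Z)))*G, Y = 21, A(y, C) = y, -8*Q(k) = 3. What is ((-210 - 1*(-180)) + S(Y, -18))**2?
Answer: 32501401/36100 ≈ 900.32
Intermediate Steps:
Q(k) = -3/8 (Q(k) = -1/8*3 = -3/8)
S(Z, G) = 2/(-2 + G*Z) (S(Z, G) = 2/(-2 + (Z*1)*G) = 2/(-2 + Z*G) = 2/(-2 + G*Z))
((-210 - 1*(-180)) + S(Y, -18))**2 = ((-210 - 1*(-180)) + 2/(-2 - 18*21))**2 = ((-210 + 180) + 2/(-2 - 378))**2 = (-30 + 2/(-380))**2 = (-30 + 2*(-1/380))**2 = (-30 - 1/190)**2 = (-5701/190)**2 = 32501401/36100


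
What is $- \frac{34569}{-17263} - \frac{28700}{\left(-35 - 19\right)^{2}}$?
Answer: $- \frac{98661224}{12584727} \approx -7.8398$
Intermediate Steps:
$- \frac{34569}{-17263} - \frac{28700}{\left(-35 - 19\right)^{2}} = \left(-34569\right) \left(- \frac{1}{17263}\right) - \frac{28700}{\left(-54\right)^{2}} = \frac{34569}{17263} - \frac{28700}{2916} = \frac{34569}{17263} - \frac{7175}{729} = - \frac{98661224}{12584727}$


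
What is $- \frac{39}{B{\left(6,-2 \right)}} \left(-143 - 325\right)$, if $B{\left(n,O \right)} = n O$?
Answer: $-1521$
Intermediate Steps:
$B{\left(n,O \right)} = O n$
$- \frac{39}{B{\left(6,-2 \right)}} \left(-143 - 325\right) = - \frac{39}{\left(-2\right) 6} \left(-143 - 325\right) = - \frac{39}{-12} \left(-468\right) = \left(-39\right) \left(- \frac{1}{12}\right) \left(-468\right) = \frac{13}{4} \left(-468\right) = -1521$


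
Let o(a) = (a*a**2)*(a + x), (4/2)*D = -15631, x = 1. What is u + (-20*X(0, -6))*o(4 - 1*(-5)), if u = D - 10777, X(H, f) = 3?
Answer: -911985/2 ≈ -4.5599e+5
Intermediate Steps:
D = -15631/2 (D = (1/2)*(-15631) = -15631/2 ≈ -7815.5)
o(a) = a**3*(1 + a) (o(a) = (a*a**2)*(a + 1) = a**3*(1 + a))
u = -37185/2 (u = -15631/2 - 10777 = -37185/2 ≈ -18593.)
u + (-20*X(0, -6))*o(4 - 1*(-5)) = -37185/2 + (-20*3)*((4 - 1*(-5))**3*(1 + (4 - 1*(-5)))) = -37185/2 - 60*(4 + 5)**3*(1 + (4 + 5)) = -37185/2 - 60*9**3*(1 + 9) = -37185/2 - 43740*10 = -37185/2 - 60*7290 = -37185/2 - 437400 = -911985/2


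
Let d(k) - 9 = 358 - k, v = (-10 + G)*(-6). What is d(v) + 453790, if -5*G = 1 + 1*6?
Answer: 2270443/5 ≈ 4.5409e+5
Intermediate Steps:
G = -7/5 (G = -(1 + 1*6)/5 = -(1 + 6)/5 = -⅕*7 = -7/5 ≈ -1.4000)
v = 342/5 (v = (-10 - 7/5)*(-6) = -57/5*(-6) = 342/5 ≈ 68.400)
d(k) = 367 - k (d(k) = 9 + (358 - k) = 367 - k)
d(v) + 453790 = (367 - 1*342/5) + 453790 = (367 - 342/5) + 453790 = 1493/5 + 453790 = 2270443/5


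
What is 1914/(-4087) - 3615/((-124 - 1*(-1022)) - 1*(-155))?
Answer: -5596649/1434537 ≈ -3.9014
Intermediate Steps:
1914/(-4087) - 3615/((-124 - 1*(-1022)) - 1*(-155)) = 1914*(-1/4087) - 3615/((-124 + 1022) + 155) = -1914/4087 - 3615/(898 + 155) = -1914/4087 - 3615/1053 = -1914/4087 - 3615*1/1053 = -1914/4087 - 1205/351 = -5596649/1434537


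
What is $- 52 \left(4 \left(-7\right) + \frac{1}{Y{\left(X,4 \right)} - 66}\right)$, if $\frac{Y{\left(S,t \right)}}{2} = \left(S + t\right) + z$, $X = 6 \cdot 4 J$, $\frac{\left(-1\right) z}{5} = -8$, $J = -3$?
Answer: $\frac{88842}{61} \approx 1456.4$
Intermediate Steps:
$z = 40$ ($z = \left(-5\right) \left(-8\right) = 40$)
$X = -72$ ($X = 6 \cdot 4 \left(-3\right) = 24 \left(-3\right) = -72$)
$Y{\left(S,t \right)} = 80 + 2 S + 2 t$ ($Y{\left(S,t \right)} = 2 \left(\left(S + t\right) + 40\right) = 2 \left(40 + S + t\right) = 80 + 2 S + 2 t$)
$- 52 \left(4 \left(-7\right) + \frac{1}{Y{\left(X,4 \right)} - 66}\right) = - 52 \left(4 \left(-7\right) + \frac{1}{\left(80 + 2 \left(-72\right) + 2 \cdot 4\right) - 66}\right) = - 52 \left(-28 + \frac{1}{\left(80 - 144 + 8\right) - 66}\right) = - 52 \left(-28 + \frac{1}{-56 - 66}\right) = - 52 \left(-28 + \frac{1}{-122}\right) = - 52 \left(-28 - \frac{1}{122}\right) = \left(-52\right) \left(- \frac{3417}{122}\right) = \frac{88842}{61}$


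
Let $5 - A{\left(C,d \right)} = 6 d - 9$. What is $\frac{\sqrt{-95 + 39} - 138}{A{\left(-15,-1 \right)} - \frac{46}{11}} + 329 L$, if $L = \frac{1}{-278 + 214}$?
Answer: $- \frac{25733}{1856} + \frac{11 i \sqrt{14}}{87} \approx -13.865 + 0.47308 i$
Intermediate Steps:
$A{\left(C,d \right)} = 14 - 6 d$ ($A{\left(C,d \right)} = 5 - \left(6 d - 9\right) = 5 - \left(-9 + 6 d\right) = 14 - 6 d$)
$L = - \frac{1}{64}$ ($L = \frac{1}{-64} = - \frac{1}{64} \approx -0.015625$)
$\frac{\sqrt{-95 + 39} - 138}{A{\left(-15,-1 \right)} - \frac{46}{11}} + 329 L = \frac{\sqrt{-95 + 39} - 138}{\left(14 - -6\right) - \frac{46}{11}} + 329 \left(- \frac{1}{64}\right) = \frac{\sqrt{-56} - 138}{\left(14 + 6\right) - \frac{46}{11}} - \frac{329}{64} = \frac{2 i \sqrt{14} - 138}{20 - \frac{46}{11}} - \frac{329}{64} = \frac{-138 + 2 i \sqrt{14}}{\frac{174}{11}} - \frac{329}{64} = \left(-138 + 2 i \sqrt{14}\right) \frac{11}{174} - \frac{329}{64} = \left(- \frac{253}{29} + \frac{11 i \sqrt{14}}{87}\right) - \frac{329}{64} = - \frac{25733}{1856} + \frac{11 i \sqrt{14}}{87}$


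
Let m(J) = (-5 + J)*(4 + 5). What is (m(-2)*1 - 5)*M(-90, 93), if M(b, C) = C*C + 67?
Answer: -592688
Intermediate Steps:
m(J) = -45 + 9*J (m(J) = (-5 + J)*9 = -45 + 9*J)
M(b, C) = 67 + C² (M(b, C) = C² + 67 = 67 + C²)
(m(-2)*1 - 5)*M(-90, 93) = ((-45 + 9*(-2))*1 - 5)*(67 + 93²) = ((-45 - 18)*1 - 5)*(67 + 8649) = (-63*1 - 5)*8716 = (-63 - 5)*8716 = -68*8716 = -592688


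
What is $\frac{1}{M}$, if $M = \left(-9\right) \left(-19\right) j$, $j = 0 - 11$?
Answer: $- \frac{1}{1881} \approx -0.00053163$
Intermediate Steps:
$j = -11$ ($j = 0 - 11 = -11$)
$M = -1881$ ($M = \left(-9\right) \left(-19\right) \left(-11\right) = 171 \left(-11\right) = -1881$)
$\frac{1}{M} = \frac{1}{-1881} = - \frac{1}{1881}$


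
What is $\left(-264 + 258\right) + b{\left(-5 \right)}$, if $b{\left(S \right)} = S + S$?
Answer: $-16$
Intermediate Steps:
$b{\left(S \right)} = 2 S$
$\left(-264 + 258\right) + b{\left(-5 \right)} = \left(-264 + 258\right) + 2 \left(-5\right) = -6 - 10 = -16$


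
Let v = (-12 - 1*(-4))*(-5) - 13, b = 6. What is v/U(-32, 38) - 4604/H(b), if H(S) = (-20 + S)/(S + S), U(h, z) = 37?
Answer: 1022277/259 ≈ 3947.0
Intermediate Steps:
H(S) = (-20 + S)/(2*S) (H(S) = (-20 + S)/((2*S)) = (-20 + S)*(1/(2*S)) = (-20 + S)/(2*S))
v = 27 (v = (-12 + 4)*(-5) - 13 = -8*(-5) - 13 = 40 - 13 = 27)
v/U(-32, 38) - 4604/H(b) = 27/37 - 4604*12/(-20 + 6) = 27*(1/37) - 4604/((½)*(⅙)*(-14)) = 27/37 - 4604/(-7/6) = 27/37 - 4604*(-6/7) = 27/37 + 27624/7 = 1022277/259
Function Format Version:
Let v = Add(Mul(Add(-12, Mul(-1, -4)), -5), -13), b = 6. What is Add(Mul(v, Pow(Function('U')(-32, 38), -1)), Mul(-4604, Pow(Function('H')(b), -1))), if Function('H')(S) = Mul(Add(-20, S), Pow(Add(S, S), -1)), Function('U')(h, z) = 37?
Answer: Rational(1022277, 259) ≈ 3947.0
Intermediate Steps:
Function('H')(S) = Mul(Rational(1, 2), Pow(S, -1), Add(-20, S)) (Function('H')(S) = Mul(Add(-20, S), Pow(Mul(2, S), -1)) = Mul(Add(-20, S), Mul(Rational(1, 2), Pow(S, -1))) = Mul(Rational(1, 2), Pow(S, -1), Add(-20, S)))
v = 27 (v = Add(Mul(Add(-12, 4), -5), -13) = Add(Mul(-8, -5), -13) = Add(40, -13) = 27)
Add(Mul(v, Pow(Function('U')(-32, 38), -1)), Mul(-4604, Pow(Function('H')(b), -1))) = Add(Mul(27, Pow(37, -1)), Mul(-4604, Pow(Mul(Rational(1, 2), Pow(6, -1), Add(-20, 6)), -1))) = Add(Mul(27, Rational(1, 37)), Mul(-4604, Pow(Mul(Rational(1, 2), Rational(1, 6), -14), -1))) = Add(Rational(27, 37), Mul(-4604, Pow(Rational(-7, 6), -1))) = Add(Rational(27, 37), Mul(-4604, Rational(-6, 7))) = Add(Rational(27, 37), Rational(27624, 7)) = Rational(1022277, 259)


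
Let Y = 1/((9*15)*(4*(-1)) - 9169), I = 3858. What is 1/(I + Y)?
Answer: 9709/37457321 ≈ 0.00025920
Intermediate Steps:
Y = -1/9709 (Y = 1/(135*(-4) - 9169) = 1/(-540 - 9169) = 1/(-9709) = -1/9709 ≈ -0.00010300)
1/(I + Y) = 1/(3858 - 1/9709) = 1/(37457321/9709) = 9709/37457321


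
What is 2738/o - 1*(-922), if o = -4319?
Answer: 3979380/4319 ≈ 921.37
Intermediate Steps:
2738/o - 1*(-922) = 2738/(-4319) - 1*(-922) = 2738*(-1/4319) + 922 = -2738/4319 + 922 = 3979380/4319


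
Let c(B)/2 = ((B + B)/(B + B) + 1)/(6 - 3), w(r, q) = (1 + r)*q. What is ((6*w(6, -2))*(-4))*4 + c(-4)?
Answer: 4036/3 ≈ 1345.3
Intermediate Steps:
w(r, q) = q*(1 + r)
c(B) = 4/3 (c(B) = 2*(((B + B)/(B + B) + 1)/(6 - 3)) = 2*(((2*B)/((2*B)) + 1)/3) = 2*(((2*B)*(1/(2*B)) + 1)*(⅓)) = 2*((1 + 1)*(⅓)) = 2*(2*(⅓)) = 2*(⅔) = 4/3)
((6*w(6, -2))*(-4))*4 + c(-4) = ((6*(-2*(1 + 6)))*(-4))*4 + 4/3 = ((6*(-2*7))*(-4))*4 + 4/3 = ((6*(-14))*(-4))*4 + 4/3 = -84*(-4)*4 + 4/3 = 336*4 + 4/3 = 1344 + 4/3 = 4036/3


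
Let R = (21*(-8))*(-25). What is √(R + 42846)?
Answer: √47046 ≈ 216.90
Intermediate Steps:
R = 4200 (R = -168*(-25) = 4200)
√(R + 42846) = √(4200 + 42846) = √47046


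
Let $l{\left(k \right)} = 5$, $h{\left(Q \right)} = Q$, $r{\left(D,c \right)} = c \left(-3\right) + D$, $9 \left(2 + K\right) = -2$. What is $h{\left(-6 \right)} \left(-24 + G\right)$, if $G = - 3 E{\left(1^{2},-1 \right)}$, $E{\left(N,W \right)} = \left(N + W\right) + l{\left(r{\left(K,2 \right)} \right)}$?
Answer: $234$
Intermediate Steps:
$K = - \frac{20}{9}$ ($K = -2 + \frac{1}{9} \left(-2\right) = -2 - \frac{2}{9} = - \frac{20}{9} \approx -2.2222$)
$r{\left(D,c \right)} = D - 3 c$ ($r{\left(D,c \right)} = - 3 c + D = D - 3 c$)
$E{\left(N,W \right)} = 5 + N + W$ ($E{\left(N,W \right)} = \left(N + W\right) + 5 = 5 + N + W$)
$G = -15$ ($G = - 3 \left(5 + 1^{2} - 1\right) = - 3 \left(5 + 1 - 1\right) = \left(-3\right) 5 = -15$)
$h{\left(-6 \right)} \left(-24 + G\right) = - 6 \left(-24 - 15\right) = \left(-6\right) \left(-39\right) = 234$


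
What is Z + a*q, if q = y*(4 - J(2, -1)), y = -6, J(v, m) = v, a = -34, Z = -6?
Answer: 402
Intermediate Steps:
q = -12 (q = -6*(4 - 1*2) = -6*(4 - 2) = -6*2 = -12)
Z + a*q = -6 - 34*(-12) = -6 + 408 = 402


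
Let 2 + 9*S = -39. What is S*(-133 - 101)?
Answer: 1066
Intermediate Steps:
S = -41/9 (S = -2/9 + (⅑)*(-39) = -2/9 - 13/3 = -41/9 ≈ -4.5556)
S*(-133 - 101) = -41*(-133 - 101)/9 = -41/9*(-234) = 1066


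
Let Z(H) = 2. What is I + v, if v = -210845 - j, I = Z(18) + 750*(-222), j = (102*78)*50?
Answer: -775143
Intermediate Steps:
j = 397800 (j = 7956*50 = 397800)
I = -166498 (I = 2 + 750*(-222) = 2 - 166500 = -166498)
v = -608645 (v = -210845 - 1*397800 = -210845 - 397800 = -608645)
I + v = -166498 - 608645 = -775143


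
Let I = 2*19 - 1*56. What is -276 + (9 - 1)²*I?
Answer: -1428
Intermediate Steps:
I = -18 (I = 38 - 56 = -18)
-276 + (9 - 1)²*I = -276 + (9 - 1)²*(-18) = -276 + 8²*(-18) = -276 + 64*(-18) = -276 - 1152 = -1428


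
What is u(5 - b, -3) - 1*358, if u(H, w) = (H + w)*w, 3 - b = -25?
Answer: -280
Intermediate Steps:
b = 28 (b = 3 - 1*(-25) = 3 + 25 = 28)
u(H, w) = w*(H + w)
u(5 - b, -3) - 1*358 = -3*((5 - 1*28) - 3) - 1*358 = -3*((5 - 28) - 3) - 358 = -3*(-23 - 3) - 358 = -3*(-26) - 358 = 78 - 358 = -280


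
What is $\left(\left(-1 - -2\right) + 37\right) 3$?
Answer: $114$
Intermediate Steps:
$\left(\left(-1 - -2\right) + 37\right) 3 = \left(\left(-1 + 2\right) + 37\right) 3 = \left(1 + 37\right) 3 = 38 \cdot 3 = 114$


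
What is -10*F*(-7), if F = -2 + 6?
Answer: 280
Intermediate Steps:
F = 4
-10*F*(-7) = -10*4*(-7) = -40*(-7) = 280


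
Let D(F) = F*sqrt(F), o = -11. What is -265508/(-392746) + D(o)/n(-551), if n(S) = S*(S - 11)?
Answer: 132754/196373 - 11*I*sqrt(11)/309662 ≈ 0.67603 - 0.00011782*I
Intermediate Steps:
n(S) = S*(-11 + S)
D(F) = F**(3/2)
-265508/(-392746) + D(o)/n(-551) = -265508/(-392746) + (-11)**(3/2)/((-551*(-11 - 551))) = -265508*(-1/392746) + (-11*I*sqrt(11))/((-551*(-562))) = 132754/196373 - 11*I*sqrt(11)/309662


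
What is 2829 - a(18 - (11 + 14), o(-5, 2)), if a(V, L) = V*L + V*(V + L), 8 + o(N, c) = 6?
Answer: 2752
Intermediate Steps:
o(N, c) = -2 (o(N, c) = -8 + 6 = -2)
a(V, L) = L*V + V*(L + V)
2829 - a(18 - (11 + 14), o(-5, 2)) = 2829 - (18 - (11 + 14))*((18 - (11 + 14)) + 2*(-2)) = 2829 - (18 - 1*25)*((18 - 1*25) - 4) = 2829 - (18 - 25)*((18 - 25) - 4) = 2829 - (-7)*(-7 - 4) = 2829 - (-7)*(-11) = 2829 - 1*77 = 2829 - 77 = 2752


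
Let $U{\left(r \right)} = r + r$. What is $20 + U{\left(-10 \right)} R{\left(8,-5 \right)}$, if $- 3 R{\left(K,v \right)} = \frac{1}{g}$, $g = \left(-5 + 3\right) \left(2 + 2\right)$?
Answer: $\frac{115}{6} \approx 19.167$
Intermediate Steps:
$g = -8$ ($g = \left(-2\right) 4 = -8$)
$U{\left(r \right)} = 2 r$
$R{\left(K,v \right)} = \frac{1}{24}$ ($R{\left(K,v \right)} = - \frac{1}{3 \left(-8\right)} = \left(- \frac{1}{3}\right) \left(- \frac{1}{8}\right) = \frac{1}{24}$)
$20 + U{\left(-10 \right)} R{\left(8,-5 \right)} = 20 + 2 \left(-10\right) \frac{1}{24} = 20 - \frac{5}{6} = \frac{115}{6}$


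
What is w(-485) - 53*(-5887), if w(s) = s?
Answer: 311526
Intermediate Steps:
w(-485) - 53*(-5887) = -485 - 53*(-5887) = -485 + 312011 = 311526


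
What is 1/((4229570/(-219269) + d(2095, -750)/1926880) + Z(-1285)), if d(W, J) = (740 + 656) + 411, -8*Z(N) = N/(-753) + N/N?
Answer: -318146303192160/6244189811426221 ≈ -0.050951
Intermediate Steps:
Z(N) = -1/8 + N/6024 (Z(N) = -(N/(-753) + N/N)/8 = -(N*(-1/753) + 1)/8 = -(-N/753 + 1)/8 = -(1 - N/753)/8 = -1/8 + N/6024)
d(W, J) = 1807 (d(W, J) = 1396 + 411 = 1807)
1/((4229570/(-219269) + d(2095, -750)/1926880) + Z(-1285)) = 1/((4229570/(-219269) + 1807/1926880) + (-1/8 + (1/6024)*(-1285))) = 1/((4229570*(-1/219269) + 1807*(1/1926880)) + (-1/8 - 1285/6024)) = 1/((-4229570/219269 + 1807/1926880) - 1019/3012) = 1/(-8149477622517/422505050720 - 1019/3012) = 1/(-6244189811426221/318146303192160) = -318146303192160/6244189811426221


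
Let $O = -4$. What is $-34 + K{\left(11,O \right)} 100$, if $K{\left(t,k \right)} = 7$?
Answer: $666$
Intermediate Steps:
$-34 + K{\left(11,O \right)} 100 = -34 + 7 \cdot 100 = -34 + 700 = 666$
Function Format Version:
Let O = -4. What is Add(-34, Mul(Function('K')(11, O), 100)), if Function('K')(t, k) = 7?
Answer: 666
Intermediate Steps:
Add(-34, Mul(Function('K')(11, O), 100)) = Add(-34, Mul(7, 100)) = Add(-34, 700) = 666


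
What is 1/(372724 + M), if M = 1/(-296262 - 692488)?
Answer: 988750/368530854999 ≈ 2.6830e-6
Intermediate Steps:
M = -1/988750 (M = 1/(-988750) = -1/988750 ≈ -1.0114e-6)
1/(372724 + M) = 1/(372724 - 1/988750) = 1/(368530854999/988750) = 988750/368530854999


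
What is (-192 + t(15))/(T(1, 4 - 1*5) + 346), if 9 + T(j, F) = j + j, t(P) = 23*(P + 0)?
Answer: 51/113 ≈ 0.45133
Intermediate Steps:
t(P) = 23*P
T(j, F) = -9 + 2*j (T(j, F) = -9 + (j + j) = -9 + 2*j)
(-192 + t(15))/(T(1, 4 - 1*5) + 346) = (-192 + 23*15)/((-9 + 2*1) + 346) = (-192 + 345)/((-9 + 2) + 346) = 153/(-7 + 346) = 153/339 = 153*(1/339) = 51/113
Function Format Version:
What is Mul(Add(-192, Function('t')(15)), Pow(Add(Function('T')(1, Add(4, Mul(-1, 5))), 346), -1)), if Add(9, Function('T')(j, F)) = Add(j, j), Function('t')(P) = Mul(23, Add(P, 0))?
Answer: Rational(51, 113) ≈ 0.45133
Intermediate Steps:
Function('t')(P) = Mul(23, P)
Function('T')(j, F) = Add(-9, Mul(2, j)) (Function('T')(j, F) = Add(-9, Add(j, j)) = Add(-9, Mul(2, j)))
Mul(Add(-192, Function('t')(15)), Pow(Add(Function('T')(1, Add(4, Mul(-1, 5))), 346), -1)) = Mul(Add(-192, Mul(23, 15)), Pow(Add(Add(-9, Mul(2, 1)), 346), -1)) = Mul(Add(-192, 345), Pow(Add(Add(-9, 2), 346), -1)) = Mul(153, Pow(Add(-7, 346), -1)) = Mul(153, Pow(339, -1)) = Mul(153, Rational(1, 339)) = Rational(51, 113)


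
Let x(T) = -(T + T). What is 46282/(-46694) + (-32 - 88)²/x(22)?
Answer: -84303751/256817 ≈ -328.26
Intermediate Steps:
x(T) = -2*T
46282/(-46694) + (-32 - 88)²/x(22) = 46282/(-46694) + (-32 - 88)²/((-2*22)) = 46282*(-1/46694) + (-120)²/(-44) = -23141/23347 + 14400*(-1/44) = -23141/23347 - 3600/11 = -84303751/256817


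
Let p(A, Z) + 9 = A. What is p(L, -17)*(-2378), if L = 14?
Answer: -11890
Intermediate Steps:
p(A, Z) = -9 + A
p(L, -17)*(-2378) = (-9 + 14)*(-2378) = 5*(-2378) = -11890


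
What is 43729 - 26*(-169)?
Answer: 48123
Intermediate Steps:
43729 - 26*(-169) = 43729 - 1*(-4394) = 43729 + 4394 = 48123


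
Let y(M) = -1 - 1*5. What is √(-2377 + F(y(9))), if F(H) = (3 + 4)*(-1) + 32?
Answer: 28*I*√3 ≈ 48.497*I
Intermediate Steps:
y(M) = -6 (y(M) = -1 - 5 = -6)
F(H) = 25 (F(H) = 7*(-1) + 32 = -7 + 32 = 25)
√(-2377 + F(y(9))) = √(-2377 + 25) = √(-2352) = 28*I*√3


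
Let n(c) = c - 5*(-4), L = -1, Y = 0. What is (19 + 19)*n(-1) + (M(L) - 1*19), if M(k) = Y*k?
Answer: 703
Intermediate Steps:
M(k) = 0 (M(k) = 0*k = 0)
n(c) = 20 + c (n(c) = c + 20 = 20 + c)
(19 + 19)*n(-1) + (M(L) - 1*19) = (19 + 19)*(20 - 1) + (0 - 1*19) = 38*19 + (0 - 19) = 722 - 19 = 703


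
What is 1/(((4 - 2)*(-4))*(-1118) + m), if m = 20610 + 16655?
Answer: 1/46209 ≈ 2.1641e-5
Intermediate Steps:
m = 37265
1/(((4 - 2)*(-4))*(-1118) + m) = 1/(((4 - 2)*(-4))*(-1118) + 37265) = 1/((2*(-4))*(-1118) + 37265) = 1/(-8*(-1118) + 37265) = 1/(8944 + 37265) = 1/46209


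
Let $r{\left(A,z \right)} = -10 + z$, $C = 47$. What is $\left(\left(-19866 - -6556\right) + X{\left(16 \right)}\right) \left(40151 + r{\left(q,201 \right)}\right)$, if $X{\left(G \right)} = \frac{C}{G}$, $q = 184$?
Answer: $- \frac{4294668123}{8} \approx -5.3683 \cdot 10^{8}$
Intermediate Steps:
$X{\left(G \right)} = \frac{47}{G}$
$\left(\left(-19866 - -6556\right) + X{\left(16 \right)}\right) \left(40151 + r{\left(q,201 \right)}\right) = \left(\left(-19866 - -6556\right) + \frac{47}{16}\right) \left(40151 + \left(-10 + 201\right)\right) = \left(\left(-19866 + 6556\right) + 47 \cdot \frac{1}{16}\right) \left(40151 + 191\right) = \left(-13310 + \frac{47}{16}\right) 40342 = \left(- \frac{212913}{16}\right) 40342 = - \frac{4294668123}{8}$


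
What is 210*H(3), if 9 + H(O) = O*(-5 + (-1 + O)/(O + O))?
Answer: -4830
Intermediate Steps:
H(O) = -9 + O*(-5 + (-1 + O)/(2*O)) (H(O) = -9 + O*(-5 + (-1 + O)/(O + O)) = -9 + O*(-5 + (-1 + O)/((2*O))) = -9 + O*(-5 + (-1 + O)*(1/(2*O))) = -9 + O*(-5 + (-1 + O)/(2*O)))
210*H(3) = 210*(-19/2 - 9/2*3) = 210*(-19/2 - 27/2) = 210*(-23) = -4830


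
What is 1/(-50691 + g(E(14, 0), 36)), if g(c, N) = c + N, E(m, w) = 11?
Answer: -1/50644 ≈ -1.9746e-5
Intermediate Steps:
g(c, N) = N + c
1/(-50691 + g(E(14, 0), 36)) = 1/(-50691 + (36 + 11)) = 1/(-50691 + 47) = 1/(-50644) = -1/50644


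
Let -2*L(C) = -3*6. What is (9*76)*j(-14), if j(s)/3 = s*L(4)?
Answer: -258552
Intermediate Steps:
L(C) = 9 (L(C) = -(-3)*6/2 = -1/2*(-18) = 9)
j(s) = 27*s (j(s) = 3*(s*9) = 3*(9*s) = 27*s)
(9*76)*j(-14) = (9*76)*(27*(-14)) = 684*(-378) = -258552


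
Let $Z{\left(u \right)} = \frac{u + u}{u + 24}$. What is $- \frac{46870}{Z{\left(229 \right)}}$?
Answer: $- \frac{5929055}{229} \approx -25891.0$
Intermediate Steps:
$Z{\left(u \right)} = \frac{2 u}{24 + u}$
$- \frac{46870}{Z{\left(229 \right)}} = - \frac{46870}{2 \cdot 229 \frac{1}{24 + 229}} = - \frac{46870}{2 \cdot 229 \cdot \frac{1}{253}} = - \frac{46870}{\frac{458}{253}} = \left(-46870\right) \frac{253}{458} = - \frac{5929055}{229}$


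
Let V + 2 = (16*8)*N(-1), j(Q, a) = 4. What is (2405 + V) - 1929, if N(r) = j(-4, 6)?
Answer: 986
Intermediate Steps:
N(r) = 4
V = 510 (V = -2 + (16*8)*4 = -2 + 128*4 = -2 + 512 = 510)
(2405 + V) - 1929 = (2405 + 510) - 1929 = 2915 - 1929 = 986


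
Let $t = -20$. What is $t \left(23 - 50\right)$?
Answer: $540$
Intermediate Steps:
$t \left(23 - 50\right) = - 20 \left(23 - 50\right) = \left(-20\right) \left(-27\right) = 540$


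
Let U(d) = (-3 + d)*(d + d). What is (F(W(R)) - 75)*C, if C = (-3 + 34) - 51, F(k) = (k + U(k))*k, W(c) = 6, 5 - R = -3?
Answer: -3540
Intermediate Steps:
R = 8 (R = 5 - 1*(-3) = 5 + 3 = 8)
U(d) = 2*d*(-3 + d) (U(d) = (-3 + d)*(2*d) = 2*d*(-3 + d))
F(k) = k*(k + 2*k*(-3 + k)) (F(k) = (k + 2*k*(-3 + k))*k = k*(k + 2*k*(-3 + k)))
C = -20 (C = 31 - 51 = -20)
(F(W(R)) - 75)*C = (6²*(-5 + 2*6) - 75)*(-20) = (36*(-5 + 12) - 75)*(-20) = (36*7 - 75)*(-20) = (252 - 75)*(-20) = 177*(-20) = -3540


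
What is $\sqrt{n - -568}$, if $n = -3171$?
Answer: $i \sqrt{2603} \approx 51.02 i$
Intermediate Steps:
$\sqrt{n - -568} = \sqrt{-3171 - -568} = \sqrt{-3171 + \left(-13 + 581\right)} = \sqrt{-3171 + 568} = \sqrt{-2603} = i \sqrt{2603}$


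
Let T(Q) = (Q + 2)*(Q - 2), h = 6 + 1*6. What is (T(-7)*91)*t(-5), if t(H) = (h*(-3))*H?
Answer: 737100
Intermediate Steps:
h = 12 (h = 6 + 6 = 12)
t(H) = -36*H (t(H) = (12*(-3))*H = -36*H)
T(Q) = (-2 + Q)*(2 + Q) (T(Q) = (2 + Q)*(-2 + Q) = (-2 + Q)*(2 + Q))
(T(-7)*91)*t(-5) = ((-4 + (-7)²)*91)*(-36*(-5)) = ((-4 + 49)*91)*180 = (45*91)*180 = 4095*180 = 737100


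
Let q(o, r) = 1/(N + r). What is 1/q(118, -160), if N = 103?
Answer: -57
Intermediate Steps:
q(o, r) = 1/(103 + r)
1/q(118, -160) = 1/(1/(103 - 160)) = 1/(1/(-57)) = 1/(-1/57) = -57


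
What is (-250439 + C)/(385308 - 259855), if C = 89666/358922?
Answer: -44943988546/22513920833 ≈ -1.9963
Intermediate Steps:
C = 44833/179461 (C = 89666*(1/358922) = 44833/179461 ≈ 0.24982)
(-250439 + C)/(385308 - 259855) = (-250439 + 44833/179461)/(385308 - 259855) = -44943988546/179461/125453 = -44943988546/179461*1/125453 = -44943988546/22513920833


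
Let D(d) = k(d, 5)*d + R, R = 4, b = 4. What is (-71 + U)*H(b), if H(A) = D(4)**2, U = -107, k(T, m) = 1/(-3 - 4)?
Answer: -102528/49 ≈ -2092.4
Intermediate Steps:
k(T, m) = -1/7 (k(T, m) = 1/(-7) = -1/7)
D(d) = 4 - d/7 (D(d) = -d/7 + 4 = 4 - d/7)
H(A) = 576/49 (H(A) = (4 - 1/7*4)**2 = (4 - 4/7)**2 = (24/7)**2 = 576/49)
(-71 + U)*H(b) = (-71 - 107)*(576/49) = -178*576/49 = -102528/49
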